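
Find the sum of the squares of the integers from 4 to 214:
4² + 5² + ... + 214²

Use ∑_{k=1}^{n} k² = n(n+1)(2n+1)/6, then subtract the first 3 terms.
∑_{k=1}^{214} k² = 214×215×429/6 = 3289715
∑_{k=1}^{3} k² = 3×4×7/6 = 14
∑_{k=4}^{214} k² = 3289715 - 14 = 3289701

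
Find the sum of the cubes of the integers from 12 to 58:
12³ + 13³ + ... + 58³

Use ∑_{k=1}^{n} k³ = [n(n+1)/2]², then subtract the first 11 terms.
∑_{k=1}^{58} k³ = [58×59/2]² = 1711² = 2927521
∑_{k=1}^{11} k³ = [11×12/2]² = 66² = 4356
∑_{k=12}^{58} k³ = 2927521 - 4356 = 2923165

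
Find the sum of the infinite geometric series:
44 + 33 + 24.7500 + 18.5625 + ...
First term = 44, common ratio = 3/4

For |r| < 1, S = a / (1 - r)
S = 44 / (1 - (3/4))
S = 44 / (1/4)
S = 176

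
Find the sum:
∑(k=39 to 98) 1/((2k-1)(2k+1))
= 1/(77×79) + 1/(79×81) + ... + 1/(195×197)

Partial fractions: 1/((2k-1)(2k+1)) = (1/2)[1/(2k-1) - 1/(2k+1)]
The series telescopes:
= (1/2)[1/77 - 1/197]
= 60/15169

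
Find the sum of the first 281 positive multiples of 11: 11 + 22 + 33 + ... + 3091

Factor out 11: = 11(1 + 2 + ... + 281) = 11 × n(n+1)/2
= 11 × 281×282/2
= 11 × 39621
= 435831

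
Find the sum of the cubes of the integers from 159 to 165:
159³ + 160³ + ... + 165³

Use ∑_{k=1}^{n} k³ = [n(n+1)/2]², then subtract the first 158 terms.
∑_{k=1}^{165} k³ = [165×166/2]² = 13695² = 187553025
∑_{k=1}^{158} k³ = [158×159/2]² = 12561² = 157778721
∑_{k=159}^{165} k³ = 187553025 - 157778721 = 29774304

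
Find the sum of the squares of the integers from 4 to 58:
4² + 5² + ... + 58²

Use ∑_{k=1}^{n} k² = n(n+1)(2n+1)/6, then subtract the first 3 terms.
∑_{k=1}^{58} k² = 58×59×117/6 = 66729
∑_{k=1}^{3} k² = 3×4×7/6 = 14
∑_{k=4}^{58} k² = 66729 - 14 = 66715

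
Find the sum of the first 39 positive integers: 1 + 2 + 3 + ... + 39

Formula: ∑k = n(n+1)/2
= 39×40/2
= 1560/2
= 780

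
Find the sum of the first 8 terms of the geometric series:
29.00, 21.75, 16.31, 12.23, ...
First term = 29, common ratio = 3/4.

Sₙ = a(1 - rⁿ) / (1 - r)
S_8 = 29(1 - (3/4)^8) / (1 - (3/4))
S_8 = 29(1 - (6561/65536)) / (1/4)
S_8 = 1710275/16384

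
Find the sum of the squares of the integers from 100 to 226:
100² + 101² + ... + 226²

Use ∑_{k=1}^{n} k² = n(n+1)(2n+1)/6, then subtract the first 99 terms.
∑_{k=1}^{226} k² = 226×227×453/6 = 3873301
∑_{k=1}^{99} k² = 99×100×199/6 = 328350
∑_{k=100}^{226} k² = 3873301 - 328350 = 3544951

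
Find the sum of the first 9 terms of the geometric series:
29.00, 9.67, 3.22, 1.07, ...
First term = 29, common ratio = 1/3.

Sₙ = a(1 - rⁿ) / (1 - r)
S_9 = 29(1 - (1/3)^9) / (1 - (1/3))
S_9 = 29(1 - (1/19683)) / (2/3)
S_9 = 285389/6561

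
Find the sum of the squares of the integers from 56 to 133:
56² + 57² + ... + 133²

Use ∑_{k=1}^{n} k² = n(n+1)(2n+1)/6, then subtract the first 55 terms.
∑_{k=1}^{133} k² = 133×134×267/6 = 793079
∑_{k=1}^{55} k² = 55×56×111/6 = 56980
∑_{k=56}^{133} k² = 793079 - 56980 = 736099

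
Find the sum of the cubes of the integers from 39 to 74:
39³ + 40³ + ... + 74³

Use ∑_{k=1}^{n} k³ = [n(n+1)/2]², then subtract the first 38 terms.
∑_{k=1}^{74} k³ = [74×75/2]² = 2775² = 7700625
∑_{k=1}^{38} k³ = [38×39/2]² = 741² = 549081
∑_{k=39}^{74} k³ = 7700625 - 549081 = 7151544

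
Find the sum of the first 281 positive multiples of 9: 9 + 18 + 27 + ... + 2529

Factor out 9: = 9(1 + 2 + ... + 281) = 9 × n(n+1)/2
= 9 × 281×282/2
= 9 × 39621
= 356589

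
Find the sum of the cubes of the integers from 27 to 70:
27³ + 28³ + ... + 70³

Use ∑_{k=1}^{n} k³ = [n(n+1)/2]², then subtract the first 26 terms.
∑_{k=1}^{70} k³ = [70×71/2]² = 2485² = 6175225
∑_{k=1}^{26} k³ = [26×27/2]² = 351² = 123201
∑_{k=27}^{70} k³ = 6175225 - 123201 = 6052024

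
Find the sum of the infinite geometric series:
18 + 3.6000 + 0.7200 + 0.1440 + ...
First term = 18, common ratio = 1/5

For |r| < 1, S = a / (1 - r)
S = 18 / (1 - (1/5))
S = 18 / (4/5)
S = 45/2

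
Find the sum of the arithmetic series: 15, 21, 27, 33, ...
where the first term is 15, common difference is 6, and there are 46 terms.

Sₙ = n/2 × (first + last)
Last term = a + (n-1)d = 15 + (46-1)×6 = 285
S_46 = 46/2 × (15 + 285)
S_46 = 46/2 × 300 = 6900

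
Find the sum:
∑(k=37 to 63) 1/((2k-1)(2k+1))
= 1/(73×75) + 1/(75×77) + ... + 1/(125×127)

Partial fractions: 1/((2k-1)(2k+1)) = (1/2)[1/(2k-1) - 1/(2k+1)]
The series telescopes:
= (1/2)[1/73 - 1/127]
= 27/9271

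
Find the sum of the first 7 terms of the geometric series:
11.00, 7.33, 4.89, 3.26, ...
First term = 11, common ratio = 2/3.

Sₙ = a(1 - rⁿ) / (1 - r)
S_7 = 11(1 - (2/3)^7) / (1 - (2/3))
S_7 = 11(1 - (128/2187)) / (1/3)
S_7 = 22649/729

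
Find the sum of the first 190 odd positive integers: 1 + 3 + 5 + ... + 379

Sum of first n odd numbers = n²
= 190²
= 36100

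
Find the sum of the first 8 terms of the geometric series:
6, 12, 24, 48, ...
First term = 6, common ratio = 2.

Sₙ = a(1 - rⁿ) / (1 - r)
S_8 = 6(1 - 2^8) / (1 - 2)
S_8 = 6(1 - 256) / (-1)
S_8 = 1530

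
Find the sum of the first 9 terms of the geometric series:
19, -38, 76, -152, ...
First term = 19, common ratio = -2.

Sₙ = a(1 - rⁿ) / (1 - r)
S_9 = 19(1 - (-2)^9) / (1 - (-2))
S_9 = 19(1 - (-512)) / (3)
S_9 = 3249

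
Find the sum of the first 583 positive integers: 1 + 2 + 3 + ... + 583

Formula: ∑k = n(n+1)/2
= 583×584/2
= 340472/2
= 170236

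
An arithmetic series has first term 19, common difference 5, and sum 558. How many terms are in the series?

Using S = n/2 × [2a + (n-1)d]
558 = n/2 × [2(19) + (n-1)(5)]
558 = n/2 × [38 + 5n - 5]
1116 = n × [33 + 5n]
5n² + (33)n - 1116 = 0
Discriminant: Δ = (33)² - 4(5)(-1116) = 1089 + 22320 = 23409
√Δ = 153
n = [-(33) + √Δ] / (2·5) = (-33 + 153) / 10 = 120 / 10 = 12
(The negative root is discarded since n must be a positive integer.)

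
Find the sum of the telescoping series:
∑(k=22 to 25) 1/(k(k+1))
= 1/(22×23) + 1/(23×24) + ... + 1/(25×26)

Partial fractions: 1/(k(k+1)) = 1/k - 1/(k+1)
The series telescopes:
= (1/22 - 1/23) + (1/23 - 1/24) + ... + (1/25 - 1/26)
= 1/22 - 1/26
= 1/143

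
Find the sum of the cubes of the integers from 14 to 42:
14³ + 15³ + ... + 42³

Use ∑_{k=1}^{n} k³ = [n(n+1)/2]², then subtract the first 13 terms.
∑_{k=1}^{42} k³ = [42×43/2]² = 903² = 815409
∑_{k=1}^{13} k³ = [13×14/2]² = 91² = 8281
∑_{k=14}^{42} k³ = 815409 - 8281 = 807128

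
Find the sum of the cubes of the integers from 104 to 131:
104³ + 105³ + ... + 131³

Use ∑_{k=1}^{n} k³ = [n(n+1)/2]², then subtract the first 103 terms.
∑_{k=1}^{131} k³ = [131×132/2]² = 8646² = 74753316
∑_{k=1}^{103} k³ = [103×104/2]² = 5356² = 28686736
∑_{k=104}^{131} k³ = 74753316 - 28686736 = 46066580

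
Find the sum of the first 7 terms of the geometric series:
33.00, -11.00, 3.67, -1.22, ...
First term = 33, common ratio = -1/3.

Sₙ = a(1 - rⁿ) / (1 - r)
S_7 = 33(1 - (-1/3)^7) / (1 - (-1/3))
S_7 = 33(1 - (-1/2187)) / (4/3)
S_7 = 6017/243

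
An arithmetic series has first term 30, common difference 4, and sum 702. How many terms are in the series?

Using S = n/2 × [2a + (n-1)d]
702 = n/2 × [2(30) + (n-1)(4)]
702 = n/2 × [60 + 4n - 4]
1404 = n × [56 + 4n]
4n² + (56)n - 1404 = 0
Discriminant: Δ = (56)² - 4(4)(-1404) = 3136 + 22464 = 25600
√Δ = 160
n = [-(56) + √Δ] / (2·4) = (-56 + 160) / 8 = 104 / 8 = 13
(The negative root is discarded since n must be a positive integer.)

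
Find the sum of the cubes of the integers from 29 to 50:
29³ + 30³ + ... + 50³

Use ∑_{k=1}^{n} k³ = [n(n+1)/2]², then subtract the first 28 terms.
∑_{k=1}^{50} k³ = [50×51/2]² = 1275² = 1625625
∑_{k=1}^{28} k³ = [28×29/2]² = 406² = 164836
∑_{k=29}^{50} k³ = 1625625 - 164836 = 1460789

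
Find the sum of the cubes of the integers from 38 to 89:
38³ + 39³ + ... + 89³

Use ∑_{k=1}^{n} k³ = [n(n+1)/2]², then subtract the first 37 terms.
∑_{k=1}^{89} k³ = [89×90/2]² = 4005² = 16040025
∑_{k=1}^{37} k³ = [37×38/2]² = 703² = 494209
∑_{k=38}^{89} k³ = 16040025 - 494209 = 15545816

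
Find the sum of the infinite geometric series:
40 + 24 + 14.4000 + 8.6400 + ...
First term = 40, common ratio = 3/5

For |r| < 1, S = a / (1 - r)
S = 40 / (1 - (3/5))
S = 40 / (2/5)
S = 100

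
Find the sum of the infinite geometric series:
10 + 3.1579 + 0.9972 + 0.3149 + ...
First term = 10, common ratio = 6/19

For |r| < 1, S = a / (1 - r)
S = 10 / (1 - (6/19))
S = 10 / (13/19)
S = 190/13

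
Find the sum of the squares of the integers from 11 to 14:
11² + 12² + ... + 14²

Use ∑_{k=1}^{n} k² = n(n+1)(2n+1)/6, then subtract the first 10 terms.
∑_{k=1}^{14} k² = 14×15×29/6 = 1015
∑_{k=1}^{10} k² = 10×11×21/6 = 385
∑_{k=11}^{14} k² = 1015 - 385 = 630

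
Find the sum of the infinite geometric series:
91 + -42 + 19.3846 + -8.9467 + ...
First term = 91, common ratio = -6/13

For |r| < 1, S = a / (1 - r)
S = 91 / (1 - (-6/13))
S = 91 / (19/13)
S = 1183/19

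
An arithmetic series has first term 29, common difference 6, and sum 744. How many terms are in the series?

Using S = n/2 × [2a + (n-1)d]
744 = n/2 × [2(29) + (n-1)(6)]
744 = n/2 × [58 + 6n - 6]
1488 = n × [52 + 6n]
6n² + (52)n - 1488 = 0
Discriminant: Δ = (52)² - 4(6)(-1488) = 2704 + 35712 = 38416
√Δ = 196
n = [-(52) + √Δ] / (2·6) = (-52 + 196) / 12 = 144 / 12 = 12
(The negative root is discarded since n must be a positive integer.)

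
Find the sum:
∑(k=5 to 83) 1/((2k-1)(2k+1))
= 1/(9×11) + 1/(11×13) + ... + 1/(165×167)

Partial fractions: 1/((2k-1)(2k+1)) = (1/2)[1/(2k-1) - 1/(2k+1)]
The series telescopes:
= (1/2)[1/9 - 1/167]
= 79/1503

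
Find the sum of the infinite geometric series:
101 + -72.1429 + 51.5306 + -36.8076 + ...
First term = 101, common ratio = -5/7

For |r| < 1, S = a / (1 - r)
S = 101 / (1 - (-5/7))
S = 101 / (12/7)
S = 707/12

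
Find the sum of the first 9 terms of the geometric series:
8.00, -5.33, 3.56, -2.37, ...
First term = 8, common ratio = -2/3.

Sₙ = a(1 - rⁿ) / (1 - r)
S_9 = 8(1 - (-2/3)^9) / (1 - (-2/3))
S_9 = 8(1 - (-512/19683)) / (5/3)
S_9 = 32312/6561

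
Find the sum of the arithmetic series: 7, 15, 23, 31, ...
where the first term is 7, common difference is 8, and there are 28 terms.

Sₙ = n/2 × (first + last)
Last term = a + (n-1)d = 7 + (28-1)×8 = 223
S_28 = 28/2 × (7 + 223)
S_28 = 28/2 × 230 = 3220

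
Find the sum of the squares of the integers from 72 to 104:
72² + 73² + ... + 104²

Use ∑_{k=1}^{n} k² = n(n+1)(2n+1)/6, then subtract the first 71 terms.
∑_{k=1}^{104} k² = 104×105×209/6 = 380380
∑_{k=1}^{71} k² = 71×72×143/6 = 121836
∑_{k=72}^{104} k² = 380380 - 121836 = 258544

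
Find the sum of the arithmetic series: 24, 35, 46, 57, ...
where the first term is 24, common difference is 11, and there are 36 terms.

Sₙ = n/2 × (first + last)
Last term = a + (n-1)d = 24 + (36-1)×11 = 409
S_36 = 36/2 × (24 + 409)
S_36 = 36/2 × 433 = 7794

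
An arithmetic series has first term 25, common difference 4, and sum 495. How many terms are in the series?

Using S = n/2 × [2a + (n-1)d]
495 = n/2 × [2(25) + (n-1)(4)]
495 = n/2 × [50 + 4n - 4]
990 = n × [46 + 4n]
4n² + (46)n - 990 = 0
Discriminant: Δ = (46)² - 4(4)(-990) = 2116 + 15840 = 17956
√Δ = 134
n = [-(46) + √Δ] / (2·4) = (-46 + 134) / 8 = 88 / 8 = 11
(The negative root is discarded since n must be a positive integer.)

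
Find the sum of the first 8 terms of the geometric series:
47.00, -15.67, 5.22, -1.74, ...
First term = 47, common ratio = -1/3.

Sₙ = a(1 - rⁿ) / (1 - r)
S_8 = 47(1 - (-1/3)^8) / (1 - (-1/3))
S_8 = 47(1 - (1/6561)) / (4/3)
S_8 = 77080/2187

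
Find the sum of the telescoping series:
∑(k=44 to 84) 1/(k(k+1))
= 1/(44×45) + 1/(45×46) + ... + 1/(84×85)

Partial fractions: 1/(k(k+1)) = 1/k - 1/(k+1)
The series telescopes:
= (1/44 - 1/45) + (1/45 - 1/46) + ... + (1/84 - 1/85)
= 1/44 - 1/85
= 41/3740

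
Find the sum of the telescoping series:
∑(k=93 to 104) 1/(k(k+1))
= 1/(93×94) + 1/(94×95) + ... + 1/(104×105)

Partial fractions: 1/(k(k+1)) = 1/k - 1/(k+1)
The series telescopes:
= (1/93 - 1/94) + (1/94 - 1/95) + ... + (1/104 - 1/105)
= 1/93 - 1/105
= 4/3255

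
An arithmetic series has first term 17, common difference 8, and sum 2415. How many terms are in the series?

Using S = n/2 × [2a + (n-1)d]
2415 = n/2 × [2(17) + (n-1)(8)]
2415 = n/2 × [34 + 8n - 8]
4830 = n × [26 + 8n]
8n² + (26)n - 4830 = 0
Discriminant: Δ = (26)² - 4(8)(-4830) = 676 + 154560 = 155236
√Δ = 394
n = [-(26) + √Δ] / (2·8) = (-26 + 394) / 16 = 368 / 16 = 23
(The negative root is discarded since n must be a positive integer.)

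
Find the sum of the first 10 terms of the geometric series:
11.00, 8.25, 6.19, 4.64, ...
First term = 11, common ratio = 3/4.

Sₙ = a(1 - rⁿ) / (1 - r)
S_10 = 11(1 - (3/4)^10) / (1 - (3/4))
S_10 = 11(1 - (59049/1048576)) / (1/4)
S_10 = 10884797/262144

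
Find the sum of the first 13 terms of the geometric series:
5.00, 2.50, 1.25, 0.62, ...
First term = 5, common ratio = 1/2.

Sₙ = a(1 - rⁿ) / (1 - r)
S_13 = 5(1 - (1/2)^13) / (1 - (1/2))
S_13 = 5(1 - (1/8192)) / (1/2)
S_13 = 40955/4096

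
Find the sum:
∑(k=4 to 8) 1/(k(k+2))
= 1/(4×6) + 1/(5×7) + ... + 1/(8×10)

Partial fractions: 1/(k(k+2)) = (1/2)[1/k - 1/(k+2)]
Telescoping leaves the first two and last two terms:
= (1/2)[1/4 + 1/5 - 1/9 - 1/10]
= 43/360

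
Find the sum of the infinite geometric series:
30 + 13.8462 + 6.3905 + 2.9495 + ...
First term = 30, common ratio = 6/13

For |r| < 1, S = a / (1 - r)
S = 30 / (1 - (6/13))
S = 30 / (7/13)
S = 390/7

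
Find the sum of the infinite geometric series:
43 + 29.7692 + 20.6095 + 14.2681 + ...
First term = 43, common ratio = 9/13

For |r| < 1, S = a / (1 - r)
S = 43 / (1 - (9/13))
S = 43 / (4/13)
S = 559/4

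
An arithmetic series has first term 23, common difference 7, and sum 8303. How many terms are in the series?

Using S = n/2 × [2a + (n-1)d]
8303 = n/2 × [2(23) + (n-1)(7)]
8303 = n/2 × [46 + 7n - 7]
16606 = n × [39 + 7n]
7n² + (39)n - 16606 = 0
Discriminant: Δ = (39)² - 4(7)(-16606) = 1521 + 464968 = 466489
√Δ = 683
n = [-(39) + √Δ] / (2·7) = (-39 + 683) / 14 = 644 / 14 = 46
(The negative root is discarded since n must be a positive integer.)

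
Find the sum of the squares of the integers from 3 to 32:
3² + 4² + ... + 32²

Use ∑_{k=1}^{n} k² = n(n+1)(2n+1)/6, then subtract the first 2 terms.
∑_{k=1}^{32} k² = 32×33×65/6 = 11440
∑_{k=1}^{2} k² = 2×3×5/6 = 5
∑_{k=3}^{32} k² = 11440 - 5 = 11435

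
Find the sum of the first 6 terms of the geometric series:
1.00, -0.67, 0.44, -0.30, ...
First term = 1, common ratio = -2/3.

Sₙ = a(1 - rⁿ) / (1 - r)
S_6 = 1(1 - (-2/3)^6) / (1 - (-2/3))
S_6 = 1(1 - (64/729)) / (5/3)
S_6 = 133/243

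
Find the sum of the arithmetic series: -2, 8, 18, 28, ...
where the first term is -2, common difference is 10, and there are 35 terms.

Sₙ = n/2 × (first + last)
Last term = a + (n-1)d = -2 + (35-1)×10 = 338
S_35 = 35/2 × (-2 + 338)
S_35 = 35/2 × 336 = 5880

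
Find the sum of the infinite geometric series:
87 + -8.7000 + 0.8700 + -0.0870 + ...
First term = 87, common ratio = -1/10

For |r| < 1, S = a / (1 - r)
S = 87 / (1 - (-1/10))
S = 87 / (11/10)
S = 870/11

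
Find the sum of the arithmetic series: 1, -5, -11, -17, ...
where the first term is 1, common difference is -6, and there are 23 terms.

Sₙ = n/2 × (first + last)
Last term = a + (n-1)d = 1 + (23-1)×(-6) = -131
S_23 = 23/2 × (1 + (-131))
S_23 = 23/2 × (-130) = -1495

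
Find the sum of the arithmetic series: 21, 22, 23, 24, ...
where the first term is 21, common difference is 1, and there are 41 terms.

Sₙ = n/2 × (first + last)
Last term = a + (n-1)d = 21 + (41-1)×1 = 61
S_41 = 41/2 × (21 + 61)
S_41 = 41/2 × 82 = 1681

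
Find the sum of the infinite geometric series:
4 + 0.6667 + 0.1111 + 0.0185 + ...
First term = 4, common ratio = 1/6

For |r| < 1, S = a / (1 - r)
S = 4 / (1 - (1/6))
S = 4 / (5/6)
S = 24/5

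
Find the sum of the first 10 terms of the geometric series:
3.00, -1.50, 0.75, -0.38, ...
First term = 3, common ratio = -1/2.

Sₙ = a(1 - rⁿ) / (1 - r)
S_10 = 3(1 - (-1/2)^10) / (1 - (-1/2))
S_10 = 3(1 - (1/1024)) / (3/2)
S_10 = 1023/512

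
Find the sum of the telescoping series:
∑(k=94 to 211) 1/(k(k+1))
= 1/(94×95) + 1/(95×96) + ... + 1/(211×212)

Partial fractions: 1/(k(k+1)) = 1/k - 1/(k+1)
The series telescopes:
= (1/94 - 1/95) + (1/95 - 1/96) + ... + (1/211 - 1/212)
= 1/94 - 1/212
= 59/9964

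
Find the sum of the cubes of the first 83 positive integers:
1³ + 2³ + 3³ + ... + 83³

Formula: ∑k³ = [n(n+1)/2]²
= [83×84/2]²
= 3486²
= 12152196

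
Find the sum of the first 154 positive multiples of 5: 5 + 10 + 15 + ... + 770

Factor out 5: = 5(1 + 2 + ... + 154) = 5 × n(n+1)/2
= 5 × 154×155/2
= 5 × 11935
= 59675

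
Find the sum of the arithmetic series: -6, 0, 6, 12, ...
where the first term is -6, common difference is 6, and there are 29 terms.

Sₙ = n/2 × (first + last)
Last term = a + (n-1)d = -6 + (29-1)×6 = 162
S_29 = 29/2 × (-6 + 162)
S_29 = 29/2 × 156 = 2262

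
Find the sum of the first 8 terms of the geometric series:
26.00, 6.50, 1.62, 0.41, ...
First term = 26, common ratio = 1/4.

Sₙ = a(1 - rⁿ) / (1 - r)
S_8 = 26(1 - (1/4)^8) / (1 - (1/4))
S_8 = 26(1 - (1/65536)) / (3/4)
S_8 = 283985/8192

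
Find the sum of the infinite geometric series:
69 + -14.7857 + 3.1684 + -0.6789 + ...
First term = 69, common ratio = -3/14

For |r| < 1, S = a / (1 - r)
S = 69 / (1 - (-3/14))
S = 69 / (17/14)
S = 966/17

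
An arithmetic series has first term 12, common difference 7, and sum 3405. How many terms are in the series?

Using S = n/2 × [2a + (n-1)d]
3405 = n/2 × [2(12) + (n-1)(7)]
3405 = n/2 × [24 + 7n - 7]
6810 = n × [17 + 7n]
7n² + (17)n - 6810 = 0
Discriminant: Δ = (17)² - 4(7)(-6810) = 289 + 190680 = 190969
√Δ = 437
n = [-(17) + √Δ] / (2·7) = (-17 + 437) / 14 = 420 / 14 = 30
(The negative root is discarded since n must be a positive integer.)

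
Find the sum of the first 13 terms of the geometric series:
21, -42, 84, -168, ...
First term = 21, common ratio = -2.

Sₙ = a(1 - rⁿ) / (1 - r)
S_13 = 21(1 - (-2)^13) / (1 - (-2))
S_13 = 21(1 - (-8192)) / (3)
S_13 = 57351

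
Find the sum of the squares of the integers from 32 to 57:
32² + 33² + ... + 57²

Use ∑_{k=1}^{n} k² = n(n+1)(2n+1)/6, then subtract the first 31 terms.
∑_{k=1}^{57} k² = 57×58×115/6 = 63365
∑_{k=1}^{31} k² = 31×32×63/6 = 10416
∑_{k=32}^{57} k² = 63365 - 10416 = 52949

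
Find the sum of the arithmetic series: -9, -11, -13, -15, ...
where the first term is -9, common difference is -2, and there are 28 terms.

Sₙ = n/2 × (first + last)
Last term = a + (n-1)d = -9 + (28-1)×(-2) = -63
S_28 = 28/2 × (-9 + (-63))
S_28 = 28/2 × (-72) = -1008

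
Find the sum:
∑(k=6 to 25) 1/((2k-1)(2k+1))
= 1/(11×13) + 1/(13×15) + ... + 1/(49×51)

Partial fractions: 1/((2k-1)(2k+1)) = (1/2)[1/(2k-1) - 1/(2k+1)]
The series telescopes:
= (1/2)[1/11 - 1/51]
= 20/561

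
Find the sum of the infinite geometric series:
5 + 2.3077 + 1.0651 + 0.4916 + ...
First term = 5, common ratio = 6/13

For |r| < 1, S = a / (1 - r)
S = 5 / (1 - (6/13))
S = 5 / (7/13)
S = 65/7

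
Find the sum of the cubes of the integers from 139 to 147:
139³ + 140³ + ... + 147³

Use ∑_{k=1}^{n} k³ = [n(n+1)/2]², then subtract the first 138 terms.
∑_{k=1}^{147} k³ = [147×148/2]² = 10878² = 118330884
∑_{k=1}^{138} k³ = [138×139/2]² = 9591² = 91987281
∑_{k=139}^{147} k³ = 118330884 - 91987281 = 26343603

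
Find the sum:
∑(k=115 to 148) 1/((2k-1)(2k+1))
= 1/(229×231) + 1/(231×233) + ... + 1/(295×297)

Partial fractions: 1/((2k-1)(2k+1)) = (1/2)[1/(2k-1) - 1/(2k+1)]
The series telescopes:
= (1/2)[1/229 - 1/297]
= 34/68013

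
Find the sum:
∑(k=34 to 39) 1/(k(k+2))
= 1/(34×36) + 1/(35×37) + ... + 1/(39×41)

Partial fractions: 1/(k(k+2)) = (1/2)[1/k - 1/(k+2)]
Telescoping leaves the first two and last two terms:
= (1/2)[1/34 + 1/35 - 1/40 - 1/41]
= 1677/390320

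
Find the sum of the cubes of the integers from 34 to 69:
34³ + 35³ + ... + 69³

Use ∑_{k=1}^{n} k³ = [n(n+1)/2]², then subtract the first 33 terms.
∑_{k=1}^{69} k³ = [69×70/2]² = 2415² = 5832225
∑_{k=1}^{33} k³ = [33×34/2]² = 561² = 314721
∑_{k=34}^{69} k³ = 5832225 - 314721 = 5517504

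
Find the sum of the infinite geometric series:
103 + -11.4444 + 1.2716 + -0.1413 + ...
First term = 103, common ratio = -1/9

For |r| < 1, S = a / (1 - r)
S = 103 / (1 - (-1/9))
S = 103 / (10/9)
S = 927/10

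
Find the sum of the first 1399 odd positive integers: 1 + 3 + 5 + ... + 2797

Sum of first n odd numbers = n²
= 1399²
= 1957201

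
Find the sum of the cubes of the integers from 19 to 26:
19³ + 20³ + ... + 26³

Use ∑_{k=1}^{n} k³ = [n(n+1)/2]², then subtract the first 18 terms.
∑_{k=1}^{26} k³ = [26×27/2]² = 351² = 123201
∑_{k=1}^{18} k³ = [18×19/2]² = 171² = 29241
∑_{k=19}^{26} k³ = 123201 - 29241 = 93960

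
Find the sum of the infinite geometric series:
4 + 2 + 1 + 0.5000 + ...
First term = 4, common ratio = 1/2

For |r| < 1, S = a / (1 - r)
S = 4 / (1 - (1/2))
S = 4 / (1/2)
S = 8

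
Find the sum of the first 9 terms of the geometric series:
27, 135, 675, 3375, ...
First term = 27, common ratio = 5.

Sₙ = a(1 - rⁿ) / (1 - r)
S_9 = 27(1 - 5^9) / (1 - 5)
S_9 = 27(1 - 1953125) / (-4)
S_9 = 13183587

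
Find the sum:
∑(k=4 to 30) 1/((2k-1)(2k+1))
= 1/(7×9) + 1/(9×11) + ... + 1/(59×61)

Partial fractions: 1/((2k-1)(2k+1)) = (1/2)[1/(2k-1) - 1/(2k+1)]
The series telescopes:
= (1/2)[1/7 - 1/61]
= 27/427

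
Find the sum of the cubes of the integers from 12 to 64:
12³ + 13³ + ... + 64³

Use ∑_{k=1}^{n} k³ = [n(n+1)/2]², then subtract the first 11 terms.
∑_{k=1}^{64} k³ = [64×65/2]² = 2080² = 4326400
∑_{k=1}^{11} k³ = [11×12/2]² = 66² = 4356
∑_{k=12}^{64} k³ = 4326400 - 4356 = 4322044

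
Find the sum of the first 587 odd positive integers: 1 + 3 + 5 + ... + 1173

Sum of first n odd numbers = n²
= 587²
= 344569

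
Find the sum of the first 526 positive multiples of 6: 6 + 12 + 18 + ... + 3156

Factor out 6: = 6(1 + 2 + ... + 526) = 6 × n(n+1)/2
= 6 × 526×527/2
= 6 × 138601
= 831606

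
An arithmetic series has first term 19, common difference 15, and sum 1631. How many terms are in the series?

Using S = n/2 × [2a + (n-1)d]
1631 = n/2 × [2(19) + (n-1)(15)]
1631 = n/2 × [38 + 15n - 15]
3262 = n × [23 + 15n]
15n² + (23)n - 3262 = 0
Discriminant: Δ = (23)² - 4(15)(-3262) = 529 + 195720 = 196249
√Δ = 443
n = [-(23) + √Δ] / (2·15) = (-23 + 443) / 30 = 420 / 30 = 14
(The negative root is discarded since n must be a positive integer.)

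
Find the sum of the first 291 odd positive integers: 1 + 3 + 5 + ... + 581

Sum of first n odd numbers = n²
= 291²
= 84681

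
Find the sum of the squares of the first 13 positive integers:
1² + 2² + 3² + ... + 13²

Formula: ∑k² = n(n+1)(2n+1)/6
= 13×14×27/6
= 4914/6
= 819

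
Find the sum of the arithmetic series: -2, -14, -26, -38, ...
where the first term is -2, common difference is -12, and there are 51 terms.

Sₙ = n/2 × (first + last)
Last term = a + (n-1)d = -2 + (51-1)×(-12) = -602
S_51 = 51/2 × (-2 + (-602))
S_51 = 51/2 × (-604) = -15402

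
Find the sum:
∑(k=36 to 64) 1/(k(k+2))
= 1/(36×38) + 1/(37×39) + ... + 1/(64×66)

Partial fractions: 1/(k(k+2)) = (1/2)[1/k - 1/(k+2)]
Telescoping leaves the first two and last two terms:
= (1/2)[1/36 + 1/37 - 1/65 - 1/66]
= 23113/1904760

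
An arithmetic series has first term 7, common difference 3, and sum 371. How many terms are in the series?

Using S = n/2 × [2a + (n-1)d]
371 = n/2 × [2(7) + (n-1)(3)]
371 = n/2 × [14 + 3n - 3]
742 = n × [11 + 3n]
3n² + (11)n - 742 = 0
Discriminant: Δ = (11)² - 4(3)(-742) = 121 + 8904 = 9025
√Δ = 95
n = [-(11) + √Δ] / (2·3) = (-11 + 95) / 6 = 84 / 6 = 14
(The negative root is discarded since n must be a positive integer.)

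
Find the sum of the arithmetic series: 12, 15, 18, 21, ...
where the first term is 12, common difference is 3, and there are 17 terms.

Sₙ = n/2 × (first + last)
Last term = a + (n-1)d = 12 + (17-1)×3 = 60
S_17 = 17/2 × (12 + 60)
S_17 = 17/2 × 72 = 612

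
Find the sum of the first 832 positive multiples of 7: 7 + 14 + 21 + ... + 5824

Factor out 7: = 7(1 + 2 + ... + 832) = 7 × n(n+1)/2
= 7 × 832×833/2
= 7 × 346528
= 2425696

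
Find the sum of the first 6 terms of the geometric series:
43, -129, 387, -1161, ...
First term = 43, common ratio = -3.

Sₙ = a(1 - rⁿ) / (1 - r)
S_6 = 43(1 - (-3)^6) / (1 - (-3))
S_6 = 43(1 - 729) / (4)
S_6 = -7826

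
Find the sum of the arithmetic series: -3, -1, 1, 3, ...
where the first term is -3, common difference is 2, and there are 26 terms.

Sₙ = n/2 × (first + last)
Last term = a + (n-1)d = -3 + (26-1)×2 = 47
S_26 = 26/2 × (-3 + 47)
S_26 = 26/2 × 44 = 572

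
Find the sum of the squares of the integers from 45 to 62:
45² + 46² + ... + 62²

Use ∑_{k=1}^{n} k² = n(n+1)(2n+1)/6, then subtract the first 44 terms.
∑_{k=1}^{62} k² = 62×63×125/6 = 81375
∑_{k=1}^{44} k² = 44×45×89/6 = 29370
∑_{k=45}^{62} k² = 81375 - 29370 = 52005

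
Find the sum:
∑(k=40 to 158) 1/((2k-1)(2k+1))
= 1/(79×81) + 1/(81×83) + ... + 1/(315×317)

Partial fractions: 1/((2k-1)(2k+1)) = (1/2)[1/(2k-1) - 1/(2k+1)]
The series telescopes:
= (1/2)[1/79 - 1/317]
= 119/25043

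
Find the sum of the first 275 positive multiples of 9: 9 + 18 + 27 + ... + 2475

Factor out 9: = 9(1 + 2 + ... + 275) = 9 × n(n+1)/2
= 9 × 275×276/2
= 9 × 37950
= 341550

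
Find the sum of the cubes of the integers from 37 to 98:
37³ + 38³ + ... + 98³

Use ∑_{k=1}^{n} k³ = [n(n+1)/2]², then subtract the first 36 terms.
∑_{k=1}^{98} k³ = [98×99/2]² = 4851² = 23532201
∑_{k=1}^{36} k³ = [36×37/2]² = 666² = 443556
∑_{k=37}^{98} k³ = 23532201 - 443556 = 23088645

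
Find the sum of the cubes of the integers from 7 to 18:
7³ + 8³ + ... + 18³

Use ∑_{k=1}^{n} k³ = [n(n+1)/2]², then subtract the first 6 terms.
∑_{k=1}^{18} k³ = [18×19/2]² = 171² = 29241
∑_{k=1}^{6} k³ = [6×7/2]² = 21² = 441
∑_{k=7}^{18} k³ = 29241 - 441 = 28800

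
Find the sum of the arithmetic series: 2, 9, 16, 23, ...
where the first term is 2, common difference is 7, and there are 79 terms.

Sₙ = n/2 × (first + last)
Last term = a + (n-1)d = 2 + (79-1)×7 = 548
S_79 = 79/2 × (2 + 548)
S_79 = 79/2 × 550 = 21725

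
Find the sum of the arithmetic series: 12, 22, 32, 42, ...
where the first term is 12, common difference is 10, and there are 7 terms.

Sₙ = n/2 × (first + last)
Last term = a + (n-1)d = 12 + (7-1)×10 = 72
S_7 = 7/2 × (12 + 72)
S_7 = 7/2 × 84 = 294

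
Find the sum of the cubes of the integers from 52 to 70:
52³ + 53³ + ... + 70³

Use ∑_{k=1}^{n} k³ = [n(n+1)/2]², then subtract the first 51 terms.
∑_{k=1}^{70} k³ = [70×71/2]² = 2485² = 6175225
∑_{k=1}^{51} k³ = [51×52/2]² = 1326² = 1758276
∑_{k=52}^{70} k³ = 6175225 - 1758276 = 4416949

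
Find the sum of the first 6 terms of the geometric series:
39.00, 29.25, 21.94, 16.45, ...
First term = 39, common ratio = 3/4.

Sₙ = a(1 - rⁿ) / (1 - r)
S_6 = 39(1 - (3/4)^6) / (1 - (3/4))
S_6 = 39(1 - (729/4096)) / (1/4)
S_6 = 131313/1024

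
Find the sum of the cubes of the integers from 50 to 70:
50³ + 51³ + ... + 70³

Use ∑_{k=1}^{n} k³ = [n(n+1)/2]², then subtract the first 49 terms.
∑_{k=1}^{70} k³ = [70×71/2]² = 2485² = 6175225
∑_{k=1}^{49} k³ = [49×50/2]² = 1225² = 1500625
∑_{k=50}^{70} k³ = 6175225 - 1500625 = 4674600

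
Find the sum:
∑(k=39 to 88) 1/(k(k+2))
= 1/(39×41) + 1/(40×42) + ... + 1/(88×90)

Partial fractions: 1/(k(k+2)) = (1/2)[1/k - 1/(k+2)]
Telescoping leaves the first two and last two terms:
= (1/2)[1/39 + 1/40 - 1/89 - 1/90]
= 2357/166608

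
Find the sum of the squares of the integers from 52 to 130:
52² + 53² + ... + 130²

Use ∑_{k=1}^{n} k² = n(n+1)(2n+1)/6, then subtract the first 51 terms.
∑_{k=1}^{130} k² = 130×131×261/6 = 740805
∑_{k=1}^{51} k² = 51×52×103/6 = 45526
∑_{k=52}^{130} k² = 740805 - 45526 = 695279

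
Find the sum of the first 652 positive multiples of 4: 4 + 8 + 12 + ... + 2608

Factor out 4: = 4(1 + 2 + ... + 652) = 4 × n(n+1)/2
= 4 × 652×653/2
= 4 × 212878
= 851512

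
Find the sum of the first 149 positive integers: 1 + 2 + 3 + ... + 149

Formula: ∑k = n(n+1)/2
= 149×150/2
= 22350/2
= 11175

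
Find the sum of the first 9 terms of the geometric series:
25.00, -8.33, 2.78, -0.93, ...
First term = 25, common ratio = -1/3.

Sₙ = a(1 - rⁿ) / (1 - r)
S_9 = 25(1 - (-1/3)^9) / (1 - (-1/3))
S_9 = 25(1 - (-1/19683)) / (4/3)
S_9 = 123025/6561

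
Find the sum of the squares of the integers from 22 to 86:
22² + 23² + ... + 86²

Use ∑_{k=1}^{n} k² = n(n+1)(2n+1)/6, then subtract the first 21 terms.
∑_{k=1}^{86} k² = 86×87×173/6 = 215731
∑_{k=1}^{21} k² = 21×22×43/6 = 3311
∑_{k=22}^{86} k² = 215731 - 3311 = 212420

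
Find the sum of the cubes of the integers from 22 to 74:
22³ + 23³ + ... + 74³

Use ∑_{k=1}^{n} k³ = [n(n+1)/2]², then subtract the first 21 terms.
∑_{k=1}^{74} k³ = [74×75/2]² = 2775² = 7700625
∑_{k=1}^{21} k³ = [21×22/2]² = 231² = 53361
∑_{k=22}^{74} k³ = 7700625 - 53361 = 7647264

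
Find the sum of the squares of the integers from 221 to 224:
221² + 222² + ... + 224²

Use ∑_{k=1}^{n} k² = n(n+1)(2n+1)/6, then subtract the first 220 terms.
∑_{k=1}^{224} k² = 224×225×449/6 = 3771600
∑_{k=1}^{220} k² = 220×221×441/6 = 3573570
∑_{k=221}^{224} k² = 3771600 - 3573570 = 198030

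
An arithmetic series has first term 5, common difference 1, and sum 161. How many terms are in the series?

Using S = n/2 × [2a + (n-1)d]
161 = n/2 × [2(5) + (n-1)(1)]
161 = n/2 × [10 + 1n - 1]
322 = n × [9 + 1n]
1n² + (9)n - 322 = 0
Discriminant: Δ = (9)² - 4(1)(-322) = 81 + 1288 = 1369
√Δ = 37
n = [-(9) + √Δ] / (2·1) = (-9 + 37) / 2 = 28 / 2 = 14
(The negative root is discarded since n must be a positive integer.)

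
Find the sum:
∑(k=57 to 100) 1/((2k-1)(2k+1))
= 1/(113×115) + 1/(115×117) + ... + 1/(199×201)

Partial fractions: 1/((2k-1)(2k+1)) = (1/2)[1/(2k-1) - 1/(2k+1)]
The series telescopes:
= (1/2)[1/113 - 1/201]
= 44/22713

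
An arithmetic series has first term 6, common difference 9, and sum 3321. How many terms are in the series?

Using S = n/2 × [2a + (n-1)d]
3321 = n/2 × [2(6) + (n-1)(9)]
3321 = n/2 × [12 + 9n - 9]
6642 = n × [3 + 9n]
9n² + (3)n - 6642 = 0
Discriminant: Δ = (3)² - 4(9)(-6642) = 9 + 239112 = 239121
√Δ = 489
n = [-(3) + √Δ] / (2·9) = (-3 + 489) / 18 = 486 / 18 = 27
(The negative root is discarded since n must be a positive integer.)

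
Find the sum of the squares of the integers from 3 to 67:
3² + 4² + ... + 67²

Use ∑_{k=1}^{n} k² = n(n+1)(2n+1)/6, then subtract the first 2 terms.
∑_{k=1}^{67} k² = 67×68×135/6 = 102510
∑_{k=1}^{2} k² = 2×3×5/6 = 5
∑_{k=3}^{67} k² = 102510 - 5 = 102505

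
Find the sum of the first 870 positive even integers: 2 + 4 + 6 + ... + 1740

Sum of first n even numbers = n(n+1)
= 870×871
= 757770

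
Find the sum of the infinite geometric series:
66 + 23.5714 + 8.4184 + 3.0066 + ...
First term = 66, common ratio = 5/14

For |r| < 1, S = a / (1 - r)
S = 66 / (1 - (5/14))
S = 66 / (9/14)
S = 308/3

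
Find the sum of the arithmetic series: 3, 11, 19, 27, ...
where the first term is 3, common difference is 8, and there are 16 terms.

Sₙ = n/2 × (first + last)
Last term = a + (n-1)d = 3 + (16-1)×8 = 123
S_16 = 16/2 × (3 + 123)
S_16 = 16/2 × 126 = 1008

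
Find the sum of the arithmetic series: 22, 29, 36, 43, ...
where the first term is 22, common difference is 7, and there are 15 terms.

Sₙ = n/2 × (first + last)
Last term = a + (n-1)d = 22 + (15-1)×7 = 120
S_15 = 15/2 × (22 + 120)
S_15 = 15/2 × 142 = 1065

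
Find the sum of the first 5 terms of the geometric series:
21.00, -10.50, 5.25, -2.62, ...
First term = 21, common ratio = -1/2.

Sₙ = a(1 - rⁿ) / (1 - r)
S_5 = 21(1 - (-1/2)^5) / (1 - (-1/2))
S_5 = 21(1 - (-1/32)) / (3/2)
S_5 = 231/16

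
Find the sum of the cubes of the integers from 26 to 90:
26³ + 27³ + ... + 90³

Use ∑_{k=1}^{n} k³ = [n(n+1)/2]², then subtract the first 25 terms.
∑_{k=1}^{90} k³ = [90×91/2]² = 4095² = 16769025
∑_{k=1}^{25} k³ = [25×26/2]² = 325² = 105625
∑_{k=26}^{90} k³ = 16769025 - 105625 = 16663400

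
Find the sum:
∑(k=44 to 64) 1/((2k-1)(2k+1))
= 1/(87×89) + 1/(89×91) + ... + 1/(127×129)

Partial fractions: 1/((2k-1)(2k+1)) = (1/2)[1/(2k-1) - 1/(2k+1)]
The series telescopes:
= (1/2)[1/87 - 1/129]
= 7/3741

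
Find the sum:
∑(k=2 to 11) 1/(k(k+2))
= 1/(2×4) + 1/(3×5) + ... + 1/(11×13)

Partial fractions: 1/(k(k+2)) = (1/2)[1/k - 1/(k+2)]
Telescoping leaves the first two and last two terms:
= (1/2)[1/2 + 1/3 - 1/12 - 1/13]
= 35/104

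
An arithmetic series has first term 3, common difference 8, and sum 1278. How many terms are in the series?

Using S = n/2 × [2a + (n-1)d]
1278 = n/2 × [2(3) + (n-1)(8)]
1278 = n/2 × [6 + 8n - 8]
2556 = n × [-2 + 8n]
8n² + (-2)n - 2556 = 0
Discriminant: Δ = (-2)² - 4(8)(-2556) = 4 + 81792 = 81796
√Δ = 286
n = [-(-2) + √Δ] / (2·8) = (2 + 286) / 16 = 288 / 16 = 18
(The negative root is discarded since n must be a positive integer.)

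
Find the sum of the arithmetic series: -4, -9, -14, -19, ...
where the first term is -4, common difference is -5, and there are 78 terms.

Sₙ = n/2 × (first + last)
Last term = a + (n-1)d = -4 + (78-1)×(-5) = -389
S_78 = 78/2 × (-4 + (-389))
S_78 = 78/2 × (-393) = -15327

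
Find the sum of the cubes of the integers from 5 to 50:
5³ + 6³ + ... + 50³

Use ∑_{k=1}^{n} k³ = [n(n+1)/2]², then subtract the first 4 terms.
∑_{k=1}^{50} k³ = [50×51/2]² = 1275² = 1625625
∑_{k=1}^{4} k³ = [4×5/2]² = 10² = 100
∑_{k=5}^{50} k³ = 1625625 - 100 = 1625525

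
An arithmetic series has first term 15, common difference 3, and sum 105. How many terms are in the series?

Using S = n/2 × [2a + (n-1)d]
105 = n/2 × [2(15) + (n-1)(3)]
105 = n/2 × [30 + 3n - 3]
210 = n × [27 + 3n]
3n² + (27)n - 210 = 0
Discriminant: Δ = (27)² - 4(3)(-210) = 729 + 2520 = 3249
√Δ = 57
n = [-(27) + √Δ] / (2·3) = (-27 + 57) / 6 = 30 / 6 = 5
(The negative root is discarded since n must be a positive integer.)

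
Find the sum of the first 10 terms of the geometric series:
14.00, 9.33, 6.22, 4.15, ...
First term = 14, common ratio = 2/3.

Sₙ = a(1 - rⁿ) / (1 - r)
S_10 = 14(1 - (2/3)^10) / (1 - (2/3))
S_10 = 14(1 - (1024/59049)) / (1/3)
S_10 = 812350/19683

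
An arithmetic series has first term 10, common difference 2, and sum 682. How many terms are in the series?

Using S = n/2 × [2a + (n-1)d]
682 = n/2 × [2(10) + (n-1)(2)]
682 = n/2 × [20 + 2n - 2]
1364 = n × [18 + 2n]
2n² + (18)n - 1364 = 0
Discriminant: Δ = (18)² - 4(2)(-1364) = 324 + 10912 = 11236
√Δ = 106
n = [-(18) + √Δ] / (2·2) = (-18 + 106) / 4 = 88 / 4 = 22
(The negative root is discarded since n must be a positive integer.)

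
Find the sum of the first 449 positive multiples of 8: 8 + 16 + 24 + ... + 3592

Factor out 8: = 8(1 + 2 + ... + 449) = 8 × n(n+1)/2
= 8 × 449×450/2
= 8 × 101025
= 808200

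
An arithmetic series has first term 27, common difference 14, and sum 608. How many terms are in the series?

Using S = n/2 × [2a + (n-1)d]
608 = n/2 × [2(27) + (n-1)(14)]
608 = n/2 × [54 + 14n - 14]
1216 = n × [40 + 14n]
14n² + (40)n - 1216 = 0
Discriminant: Δ = (40)² - 4(14)(-1216) = 1600 + 68096 = 69696
√Δ = 264
n = [-(40) + √Δ] / (2·14) = (-40 + 264) / 28 = 224 / 28 = 8
(The negative root is discarded since n must be a positive integer.)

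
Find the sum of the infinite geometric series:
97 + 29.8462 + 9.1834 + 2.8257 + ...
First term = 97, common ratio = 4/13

For |r| < 1, S = a / (1 - r)
S = 97 / (1 - (4/13))
S = 97 / (9/13)
S = 1261/9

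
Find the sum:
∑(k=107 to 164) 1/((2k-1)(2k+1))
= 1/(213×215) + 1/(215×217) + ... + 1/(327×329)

Partial fractions: 1/((2k-1)(2k+1)) = (1/2)[1/(2k-1) - 1/(2k+1)]
The series telescopes:
= (1/2)[1/213 - 1/329]
= 58/70077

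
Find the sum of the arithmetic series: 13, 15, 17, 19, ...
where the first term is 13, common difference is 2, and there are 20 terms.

Sₙ = n/2 × (first + last)
Last term = a + (n-1)d = 13 + (20-1)×2 = 51
S_20 = 20/2 × (13 + 51)
S_20 = 20/2 × 64 = 640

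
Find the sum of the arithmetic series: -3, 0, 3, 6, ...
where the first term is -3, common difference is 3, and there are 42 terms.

Sₙ = n/2 × (first + last)
Last term = a + (n-1)d = -3 + (42-1)×3 = 120
S_42 = 42/2 × (-3 + 120)
S_42 = 42/2 × 117 = 2457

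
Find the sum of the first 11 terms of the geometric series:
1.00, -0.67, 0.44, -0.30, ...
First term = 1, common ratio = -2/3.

Sₙ = a(1 - rⁿ) / (1 - r)
S_11 = 1(1 - (-2/3)^11) / (1 - (-2/3))
S_11 = 1(1 - (-2048/177147)) / (5/3)
S_11 = 35839/59049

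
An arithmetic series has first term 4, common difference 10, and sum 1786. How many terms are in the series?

Using S = n/2 × [2a + (n-1)d]
1786 = n/2 × [2(4) + (n-1)(10)]
1786 = n/2 × [8 + 10n - 10]
3572 = n × [-2 + 10n]
10n² + (-2)n - 3572 = 0
Discriminant: Δ = (-2)² - 4(10)(-3572) = 4 + 142880 = 142884
√Δ = 378
n = [-(-2) + √Δ] / (2·10) = (2 + 378) / 20 = 380 / 20 = 19
(The negative root is discarded since n must be a positive integer.)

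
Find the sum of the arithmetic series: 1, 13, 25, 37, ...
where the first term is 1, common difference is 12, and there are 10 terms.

Sₙ = n/2 × (first + last)
Last term = a + (n-1)d = 1 + (10-1)×12 = 109
S_10 = 10/2 × (1 + 109)
S_10 = 10/2 × 110 = 550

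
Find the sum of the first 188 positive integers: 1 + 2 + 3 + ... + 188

Formula: ∑k = n(n+1)/2
= 188×189/2
= 35532/2
= 17766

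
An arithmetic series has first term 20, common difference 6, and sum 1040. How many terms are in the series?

Using S = n/2 × [2a + (n-1)d]
1040 = n/2 × [2(20) + (n-1)(6)]
1040 = n/2 × [40 + 6n - 6]
2080 = n × [34 + 6n]
6n² + (34)n - 2080 = 0
Discriminant: Δ = (34)² - 4(6)(-2080) = 1156 + 49920 = 51076
√Δ = 226
n = [-(34) + √Δ] / (2·6) = (-34 + 226) / 12 = 192 / 12 = 16
(The negative root is discarded since n must be a positive integer.)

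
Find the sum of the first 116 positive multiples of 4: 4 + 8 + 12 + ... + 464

Factor out 4: = 4(1 + 2 + ... + 116) = 4 × n(n+1)/2
= 4 × 116×117/2
= 4 × 6786
= 27144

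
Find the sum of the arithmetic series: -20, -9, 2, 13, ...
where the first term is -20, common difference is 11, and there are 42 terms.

Sₙ = n/2 × (first + last)
Last term = a + (n-1)d = -20 + (42-1)×11 = 431
S_42 = 42/2 × (-20 + 431)
S_42 = 42/2 × 411 = 8631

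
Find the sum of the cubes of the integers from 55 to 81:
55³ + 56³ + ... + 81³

Use ∑_{k=1}^{n} k³ = [n(n+1)/2]², then subtract the first 54 terms.
∑_{k=1}^{81} k³ = [81×82/2]² = 3321² = 11029041
∑_{k=1}^{54} k³ = [54×55/2]² = 1485² = 2205225
∑_{k=55}^{81} k³ = 11029041 - 2205225 = 8823816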